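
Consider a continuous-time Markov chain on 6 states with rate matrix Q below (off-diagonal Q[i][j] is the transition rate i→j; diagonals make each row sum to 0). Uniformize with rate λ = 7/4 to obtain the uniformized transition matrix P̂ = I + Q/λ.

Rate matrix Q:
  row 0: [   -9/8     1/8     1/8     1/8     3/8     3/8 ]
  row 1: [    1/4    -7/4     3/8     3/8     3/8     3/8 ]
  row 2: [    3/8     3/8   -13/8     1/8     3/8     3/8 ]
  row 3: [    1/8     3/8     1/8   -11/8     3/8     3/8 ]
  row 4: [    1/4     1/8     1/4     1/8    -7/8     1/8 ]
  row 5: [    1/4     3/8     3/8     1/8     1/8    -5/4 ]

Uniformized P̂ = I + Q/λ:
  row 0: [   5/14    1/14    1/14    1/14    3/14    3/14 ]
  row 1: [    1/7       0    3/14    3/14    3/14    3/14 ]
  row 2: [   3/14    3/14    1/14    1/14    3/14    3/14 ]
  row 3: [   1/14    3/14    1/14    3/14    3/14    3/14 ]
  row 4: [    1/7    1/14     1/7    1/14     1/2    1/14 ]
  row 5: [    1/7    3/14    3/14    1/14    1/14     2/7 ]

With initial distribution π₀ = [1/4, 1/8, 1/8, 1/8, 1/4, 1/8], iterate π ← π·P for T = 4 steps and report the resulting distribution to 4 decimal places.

π = [0.1847, 0.1239, 0.1350, 0.1039, 0.2622, 0.1903]

t=0: π = [0.2500, 0.1250, 0.1250, 0.1250, 0.2500, 0.1250]
t=1: π = [0.1964, 0.1161, 0.1250, 0.1071, 0.2679, 0.1875]
t=2: π = [0.1862, 0.1231, 0.1339, 0.1033, 0.2640, 0.1894]
t=3: π = [0.1849, 0.1236, 0.1349, 0.1038, 0.2627, 0.1901]
t=4: π = [0.1847, 0.1239, 0.1350, 0.1039, 0.2622, 0.1903]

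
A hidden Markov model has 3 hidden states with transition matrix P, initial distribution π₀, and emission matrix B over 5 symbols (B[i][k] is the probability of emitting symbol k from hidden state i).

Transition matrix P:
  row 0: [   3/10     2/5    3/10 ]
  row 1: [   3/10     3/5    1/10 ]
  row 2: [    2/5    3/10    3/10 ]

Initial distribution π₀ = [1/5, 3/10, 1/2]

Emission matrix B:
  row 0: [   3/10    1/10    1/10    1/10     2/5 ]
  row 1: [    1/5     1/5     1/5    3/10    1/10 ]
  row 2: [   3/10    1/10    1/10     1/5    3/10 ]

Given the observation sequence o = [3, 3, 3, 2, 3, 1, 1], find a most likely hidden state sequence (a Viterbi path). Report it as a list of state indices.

t=0: δ = [2.000e-02, 9.000e-02, 1.000e-01]  (obs o_0=3)
t=1: δ = [4.000e-03, 1.620e-02, 6.000e-03]  ψ = [2, 1, 2]  (obs o_1=3)
t=2: δ = [4.860e-04, 2.916e-03, 3.600e-04]  ψ = [1, 1, 2]  (obs o_2=3)
t=3: δ = [8.748e-05, 3.499e-04, 2.916e-05]  ψ = [1, 1, 1]  (obs o_3=2)
t=4: δ = [1.050e-05, 6.299e-05, 6.998e-06]  ψ = [1, 1, 1]  (obs o_4=3)
t=5: δ = [1.890e-06, 7.558e-06, 6.299e-07]  ψ = [1, 1, 1]  (obs o_5=1)
t=6: δ = [2.267e-07, 9.070e-07, 7.558e-08]  ψ = [1, 1, 1]  (obs o_6=1)
backtrack: best end state = 1; path = [1, 1, 1, 1, 1, 1, 1]

path = [1, 1, 1, 1, 1, 1, 1]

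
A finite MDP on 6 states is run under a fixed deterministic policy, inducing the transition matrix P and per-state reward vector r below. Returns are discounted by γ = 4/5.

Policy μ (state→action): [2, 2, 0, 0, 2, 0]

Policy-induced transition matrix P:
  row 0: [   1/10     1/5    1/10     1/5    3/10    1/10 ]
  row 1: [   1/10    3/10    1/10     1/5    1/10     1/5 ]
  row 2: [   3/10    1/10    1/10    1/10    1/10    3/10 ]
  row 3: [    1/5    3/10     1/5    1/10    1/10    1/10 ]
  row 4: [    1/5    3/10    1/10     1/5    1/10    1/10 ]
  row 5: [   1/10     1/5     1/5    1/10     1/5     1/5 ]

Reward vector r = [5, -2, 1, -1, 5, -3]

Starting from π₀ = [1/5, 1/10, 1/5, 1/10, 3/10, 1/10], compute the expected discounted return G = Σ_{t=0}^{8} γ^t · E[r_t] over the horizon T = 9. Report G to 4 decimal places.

t=0: π = [0.2000, 0.1000, 0.2000, 0.1000, 0.3000, 0.1000], E[r] = 2.1000, γ^t·E[r] = 2.100000, running G = 2.100000
t=1: π = [0.1800, 0.2300, 0.1200, 0.1600, 0.1500, 0.1600], E[r] = 0.6700, γ^t·E[r] = 0.536000, running G = 2.636000
t=2: π = [0.1550, 0.2420, 0.1320, 0.1560, 0.1520, 0.1630], E[r] = 0.5380, γ^t·E[r] = 0.344320, running G = 2.980320
t=3: π = [0.1572, 0.2418, 0.1319, 0.1549, 0.1473, 0.1669], E[r] = 0.5152, γ^t·E[r] = 0.263782, running G = 3.244102
t=4: π = [0.1566, 0.2412, 0.1322, 0.1546, 0.1481, 0.1673], E[r] = 0.5170, γ^t·E[r] = 0.211775, running G = 3.455878
t=5: π = [0.1567, 0.2412, 0.1322, 0.1546, 0.1480, 0.1673], E[r] = 0.5172, γ^t·E[r] = 0.169468, running G = 3.625346
t=6: π = [0.1567, 0.2412, 0.1322, 0.1546, 0.1481, 0.1673], E[r] = 0.5173, γ^t·E[r] = 0.135601, running G = 3.760947
t=7: π = [0.1567, 0.2412, 0.1322, 0.1546, 0.1481, 0.1673], E[r] = 0.5173, γ^t·E[r] = 0.108482, running G = 3.869429
t=8: π = [0.1567, 0.2412, 0.1322, 0.1546, 0.1481, 0.1673], E[r] = 0.5173, γ^t·E[r] = 0.086786, running G = 3.956215

G = 3.9562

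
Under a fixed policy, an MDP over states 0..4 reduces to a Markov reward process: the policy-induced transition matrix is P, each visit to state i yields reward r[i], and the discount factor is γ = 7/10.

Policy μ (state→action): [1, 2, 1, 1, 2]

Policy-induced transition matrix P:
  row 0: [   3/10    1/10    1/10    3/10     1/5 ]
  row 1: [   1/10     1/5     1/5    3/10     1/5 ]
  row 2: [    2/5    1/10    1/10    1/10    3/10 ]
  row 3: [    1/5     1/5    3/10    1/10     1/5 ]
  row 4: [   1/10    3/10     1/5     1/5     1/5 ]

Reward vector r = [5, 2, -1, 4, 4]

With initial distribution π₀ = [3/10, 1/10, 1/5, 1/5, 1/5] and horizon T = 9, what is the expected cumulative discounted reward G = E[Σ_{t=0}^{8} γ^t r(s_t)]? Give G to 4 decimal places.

G = 9.6643

t=0: π = [0.3000, 0.1000, 0.2000, 0.2000, 0.2000], E[r] = 3.1000, γ^t·E[r] = 3.100000, running G = 3.100000
t=1: π = [0.2400, 0.1700, 0.1700, 0.2000, 0.2200], E[r] = 3.0500, γ^t·E[r] = 2.135000, running G = 5.235000
t=2: π = [0.2190, 0.1810, 0.1790, 0.2040, 0.2170], E[r] = 2.9620, γ^t·E[r] = 1.451380, running G = 6.686380
t=3: π = [0.2179, 0.1819, 0.1806, 0.2017, 0.2179], E[r] = 2.9511, γ^t·E[r] = 1.012227, running G = 7.698607
t=4: π = [0.2179, 0.1819, 0.1803, 0.2018, 0.2181], E[r] = 2.9525, γ^t·E[r] = 0.708883, running G = 8.407491
t=5: π = [0.2179, 0.1820, 0.1804, 0.2018, 0.2180], E[r] = 2.9521, γ^t·E[r] = 0.496167, running G = 8.903658
t=6: π = [0.2179, 0.1820, 0.1804, 0.2018, 0.2180], E[r] = 2.9521, γ^t·E[r] = 0.347312, running G = 9.250970
t=7: π = [0.2179, 0.1820, 0.1804, 0.2018, 0.2180], E[r] = 2.9521, γ^t·E[r] = 0.243119, running G = 9.494089
t=8: π = [0.2179, 0.1820, 0.1804, 0.2018, 0.2180], E[r] = 2.9521, γ^t·E[r] = 0.170183, running G = 9.664272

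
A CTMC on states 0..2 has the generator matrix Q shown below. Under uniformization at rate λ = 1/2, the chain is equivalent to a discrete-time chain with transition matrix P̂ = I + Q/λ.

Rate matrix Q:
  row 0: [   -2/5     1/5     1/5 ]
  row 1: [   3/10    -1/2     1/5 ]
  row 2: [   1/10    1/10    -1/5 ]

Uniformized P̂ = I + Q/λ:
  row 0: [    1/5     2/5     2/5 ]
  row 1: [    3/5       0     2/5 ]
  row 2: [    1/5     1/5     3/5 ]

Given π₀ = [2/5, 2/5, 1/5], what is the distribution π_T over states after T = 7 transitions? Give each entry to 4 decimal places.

t=0: π = [0.4000, 0.4000, 0.2000]
t=1: π = [0.3600, 0.2000, 0.4400]
t=2: π = [0.2800, 0.2320, 0.4880]
t=3: π = [0.2928, 0.2096, 0.4976]
t=4: π = [0.2838, 0.2166, 0.4995]
t=5: π = [0.2867, 0.2134, 0.4999]
t=6: π = [0.2854, 0.2146, 0.5000]
t=7: π = [0.2859, 0.2141, 0.5000]

π = [0.2859, 0.2141, 0.5000]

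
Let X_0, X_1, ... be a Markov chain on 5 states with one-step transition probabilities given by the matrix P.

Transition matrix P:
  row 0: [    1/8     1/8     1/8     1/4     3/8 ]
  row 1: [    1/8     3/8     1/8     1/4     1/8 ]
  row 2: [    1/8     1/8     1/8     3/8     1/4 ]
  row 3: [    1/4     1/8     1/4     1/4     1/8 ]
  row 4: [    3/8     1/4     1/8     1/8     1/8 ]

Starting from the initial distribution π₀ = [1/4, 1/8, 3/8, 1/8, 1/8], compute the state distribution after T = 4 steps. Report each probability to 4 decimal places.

t=0: π = [0.2500, 0.1250, 0.3750, 0.1250, 0.1250]
t=1: π = [0.1719, 0.1719, 0.1406, 0.2813, 0.2344]
t=2: π = [0.2188, 0.1973, 0.1602, 0.2383, 0.1855]
t=3: π = [0.2012, 0.1975, 0.1548, 0.2468, 0.1997]
t=4: π = [0.2058, 0.1993, 0.1559, 0.2444, 0.1946]

π = [0.2058, 0.1993, 0.1559, 0.2444, 0.1946]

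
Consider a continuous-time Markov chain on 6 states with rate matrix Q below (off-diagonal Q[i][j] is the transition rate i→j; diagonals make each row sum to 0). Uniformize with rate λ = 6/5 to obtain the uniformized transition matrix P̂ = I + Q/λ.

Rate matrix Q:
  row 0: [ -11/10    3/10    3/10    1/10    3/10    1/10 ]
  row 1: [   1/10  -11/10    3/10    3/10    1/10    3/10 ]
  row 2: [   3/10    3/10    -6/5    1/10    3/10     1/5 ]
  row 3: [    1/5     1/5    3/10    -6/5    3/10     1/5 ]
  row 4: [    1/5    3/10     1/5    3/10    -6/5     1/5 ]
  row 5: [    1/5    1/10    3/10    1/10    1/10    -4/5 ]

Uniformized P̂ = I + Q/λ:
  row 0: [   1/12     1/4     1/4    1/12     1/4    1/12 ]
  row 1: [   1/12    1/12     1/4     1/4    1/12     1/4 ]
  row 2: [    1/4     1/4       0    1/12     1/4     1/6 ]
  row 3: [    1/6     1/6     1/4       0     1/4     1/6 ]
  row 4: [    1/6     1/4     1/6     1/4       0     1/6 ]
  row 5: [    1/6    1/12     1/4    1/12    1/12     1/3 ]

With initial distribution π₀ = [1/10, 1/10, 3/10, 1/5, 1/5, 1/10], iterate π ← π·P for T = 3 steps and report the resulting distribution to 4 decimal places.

t=0: π = [0.1000, 0.1000, 0.3000, 0.2000, 0.2000, 0.1000]
t=1: π = [0.1750, 0.2000, 0.1583, 0.1167, 0.1667, 0.1833]
t=2: π = [0.1486, 0.1764, 0.1965, 0.1347, 0.1444, 0.1993]
t=3: π = [0.1560, 0.1762, 0.1888, 0.1256, 0.1513, 0.2022]

π = [0.1560, 0.1762, 0.1888, 0.1256, 0.1513, 0.2022]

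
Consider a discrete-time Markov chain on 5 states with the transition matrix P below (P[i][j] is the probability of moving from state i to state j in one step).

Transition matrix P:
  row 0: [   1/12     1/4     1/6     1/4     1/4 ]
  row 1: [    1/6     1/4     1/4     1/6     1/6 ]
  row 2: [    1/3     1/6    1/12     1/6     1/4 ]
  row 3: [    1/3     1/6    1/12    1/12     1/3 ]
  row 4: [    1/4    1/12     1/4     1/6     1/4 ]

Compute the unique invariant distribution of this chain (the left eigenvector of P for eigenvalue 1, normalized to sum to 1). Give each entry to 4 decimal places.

Balance equations π_j = Σ_i π_i·P[i][j]:
  π_0 = 1/12·π_0 + 1/6·π_1 + 1/3·π_2 + 1/3·π_3 + 1/4·π_4
  π_1 = 1/4·π_0 + 1/4·π_1 + 1/6·π_2 + 1/6·π_3 + 1/12·π_4
  π_2 = 1/6·π_0 + 1/4·π_1 + 1/12·π_2 + 1/12·π_3 + 1/4·π_4
  π_3 = 1/4·π_0 + 1/6·π_1 + 1/6·π_2 + 1/12·π_3 + 1/6·π_4
  normalize: π_0 + π_1 + π_2 + π_3 + π_4 = 1
Solving the linear system gives exactly π = [5845/25853, 4646/25853, 4490/25853, 4427/25853, 6445/25853].

π = [0.2261, 0.1797, 0.1737, 0.1712, 0.2493]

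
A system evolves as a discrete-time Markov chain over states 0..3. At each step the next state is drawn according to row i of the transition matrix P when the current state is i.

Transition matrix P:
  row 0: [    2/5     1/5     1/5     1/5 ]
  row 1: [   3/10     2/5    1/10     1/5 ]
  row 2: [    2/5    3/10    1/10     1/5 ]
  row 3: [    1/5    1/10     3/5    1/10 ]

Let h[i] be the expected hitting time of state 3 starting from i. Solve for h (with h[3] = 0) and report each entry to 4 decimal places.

h = [5.0000, 5.0000, 5.0000, 0.0000]

First-step conditioning: h[3] = 0; for i ≠ 3, h[i] = 1 + Σ_k P[i][k]·h[k].
  h[0] = 1 + 2/5·h[0] + 1/5·h[1] + 1/5·h[2]
  h[1] = 1 + 3/10·h[0] + 2/5·h[1] + 1/10·h[2]
  h[2] = 1 + 2/5·h[0] + 3/10·h[1] + 1/10·h[2]
Solving the 3×3 linear system over states ≠ 3 gives exactly h = [5, 5, 5, 0] (h[3] = 0 is the target).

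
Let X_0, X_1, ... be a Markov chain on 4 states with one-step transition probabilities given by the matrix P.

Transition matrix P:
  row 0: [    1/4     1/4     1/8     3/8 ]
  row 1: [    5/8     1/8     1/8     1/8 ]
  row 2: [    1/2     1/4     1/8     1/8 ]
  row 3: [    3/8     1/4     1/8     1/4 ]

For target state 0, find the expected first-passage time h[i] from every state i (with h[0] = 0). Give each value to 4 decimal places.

h = [0.0000, 1.7432, 1.9611, 2.2412]

First-step conditioning: h[0] = 0; for i ≠ 0, h[i] = 1 + Σ_k P[i][k]·h[k].
  h[1] = 1 + 1/8·h[1] + 1/8·h[2] + 1/8·h[3]
  h[2] = 1 + 1/4·h[1] + 1/8·h[2] + 1/8·h[3]
  h[3] = 1 + 1/4·h[1] + 1/8·h[2] + 1/4·h[3]
Solving the 3×3 linear system over states ≠ 0 gives exactly h = [0, 448/257, 504/257, 576/257] (h[0] = 0 is the target).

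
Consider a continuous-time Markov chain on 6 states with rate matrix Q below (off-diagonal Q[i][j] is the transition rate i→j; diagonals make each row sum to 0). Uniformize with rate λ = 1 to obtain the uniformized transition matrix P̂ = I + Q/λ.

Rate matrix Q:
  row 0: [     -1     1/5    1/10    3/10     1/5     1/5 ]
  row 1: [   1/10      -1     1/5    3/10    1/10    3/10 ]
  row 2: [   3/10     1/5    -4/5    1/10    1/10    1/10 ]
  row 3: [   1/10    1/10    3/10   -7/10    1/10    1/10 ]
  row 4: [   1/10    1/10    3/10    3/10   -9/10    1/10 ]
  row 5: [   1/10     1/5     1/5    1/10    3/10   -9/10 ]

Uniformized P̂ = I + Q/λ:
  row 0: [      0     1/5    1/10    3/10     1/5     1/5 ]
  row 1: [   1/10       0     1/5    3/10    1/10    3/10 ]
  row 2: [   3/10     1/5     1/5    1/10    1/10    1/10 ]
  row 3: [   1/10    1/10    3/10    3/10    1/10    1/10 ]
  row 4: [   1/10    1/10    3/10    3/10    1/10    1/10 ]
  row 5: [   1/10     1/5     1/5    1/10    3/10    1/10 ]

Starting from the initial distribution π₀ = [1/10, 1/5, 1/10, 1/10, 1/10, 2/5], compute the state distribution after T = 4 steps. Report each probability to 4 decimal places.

t=0: π = [0.1000, 0.2000, 0.1000, 0.1000, 0.1000, 0.4000]
t=1: π = [0.1100, 0.1400, 0.2100, 0.2000, 0.1900, 0.1500]
t=2: π = [0.1310, 0.1330, 0.2280, 0.2280, 0.1410, 0.1390]
t=3: π = [0.1325, 0.1365, 0.2238, 0.2266, 0.1409, 0.1397]
t=4: π = [0.1315, 0.1360, 0.2235, 0.2273, 0.1412, 0.1406]

π = [0.1315, 0.1360, 0.2235, 0.2273, 0.1412, 0.1406]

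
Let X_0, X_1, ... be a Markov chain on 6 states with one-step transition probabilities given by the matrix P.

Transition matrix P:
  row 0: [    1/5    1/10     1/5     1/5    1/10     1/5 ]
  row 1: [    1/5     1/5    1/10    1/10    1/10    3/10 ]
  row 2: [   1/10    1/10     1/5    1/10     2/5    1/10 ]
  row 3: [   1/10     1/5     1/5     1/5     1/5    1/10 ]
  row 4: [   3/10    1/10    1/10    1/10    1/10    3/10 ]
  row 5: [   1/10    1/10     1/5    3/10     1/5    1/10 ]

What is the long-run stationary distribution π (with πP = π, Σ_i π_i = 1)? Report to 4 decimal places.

π = [0.1668, 0.1300, 0.1685, 0.1696, 0.1855, 0.1798]

Balance equations π_j = Σ_i π_i·P[i][j]:
  π_0 = 1/5·π_0 + 1/5·π_1 + 1/10·π_2 + 1/10·π_3 + 3/10·π_4 + 1/10·π_5
  π_1 = 1/10·π_0 + 1/5·π_1 + 1/10·π_2 + 1/5·π_3 + 1/10·π_4 + 1/10·π_5
  π_2 = 1/5·π_0 + 1/10·π_1 + 1/5·π_2 + 1/5·π_3 + 1/10·π_4 + 1/5·π_5
  π_3 = 1/5·π_0 + 1/10·π_1 + 1/10·π_2 + 1/5·π_3 + 1/10·π_4 + 3/10·π_5
  π_4 = 1/10·π_0 + 1/10·π_1 + 2/5·π_2 + 1/5·π_3 + 1/10·π_4 + 1/5·π_5
  normalize: π_0 + π_1 + π_2 + π_3 + π_4 + π_5 = 1
Solving the linear system gives exactly π = [8630/51749, 6725/51749, 17435/103498, 8776/51749, 9598/51749, 18605/103498].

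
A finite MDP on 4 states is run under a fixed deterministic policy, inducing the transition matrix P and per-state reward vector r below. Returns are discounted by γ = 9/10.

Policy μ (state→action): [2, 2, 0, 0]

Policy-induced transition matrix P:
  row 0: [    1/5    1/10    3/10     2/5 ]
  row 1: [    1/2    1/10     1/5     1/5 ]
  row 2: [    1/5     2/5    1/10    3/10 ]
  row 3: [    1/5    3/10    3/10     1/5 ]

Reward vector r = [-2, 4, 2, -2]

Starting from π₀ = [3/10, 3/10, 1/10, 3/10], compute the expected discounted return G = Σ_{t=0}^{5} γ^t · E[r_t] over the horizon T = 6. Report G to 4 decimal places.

G = 1.1095

t=0: π = [0.3000, 0.3000, 0.1000, 0.3000], E[r] = 0.2000, γ^t·E[r] = 0.200000, running G = 0.200000
t=1: π = [0.2900, 0.1900, 0.2500, 0.2700], E[r] = 0.1400, γ^t·E[r] = 0.126000, running G = 0.326000
t=2: π = [0.2570, 0.2290, 0.2310, 0.2830], E[r] = 0.2980, γ^t·E[r] = 0.241380, running G = 0.567380
t=3: π = [0.2687, 0.2259, 0.2309, 0.2745], E[r] = 0.2790, γ^t·E[r] = 0.203391, running G = 0.770771
t=4: π = [0.2678, 0.2242, 0.2312, 0.2768], E[r] = 0.2699, γ^t·E[r] = 0.177108, running G = 0.947879
t=5: π = [0.2673, 0.2247, 0.2313, 0.2767], E[r] = 0.2738, γ^t·E[r] = 0.161651, running G = 1.109530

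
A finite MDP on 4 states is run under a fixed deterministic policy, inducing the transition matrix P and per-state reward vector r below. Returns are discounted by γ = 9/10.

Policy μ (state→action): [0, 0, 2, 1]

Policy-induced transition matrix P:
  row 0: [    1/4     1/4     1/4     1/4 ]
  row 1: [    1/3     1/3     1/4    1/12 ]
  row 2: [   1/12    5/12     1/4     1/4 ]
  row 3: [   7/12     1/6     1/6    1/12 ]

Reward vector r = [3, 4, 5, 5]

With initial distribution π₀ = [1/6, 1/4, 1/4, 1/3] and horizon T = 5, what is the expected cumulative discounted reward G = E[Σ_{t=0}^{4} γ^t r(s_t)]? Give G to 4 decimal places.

t=0: π = [0.1667, 0.2500, 0.2500, 0.3333], E[r] = 4.4167, γ^t·E[r] = 4.416667, running G = 4.416667
t=1: π = [0.3403, 0.2847, 0.2222, 0.1528], E[r] = 4.0347, γ^t·E[r] = 3.631250, running G = 8.047917
t=2: π = [0.2876, 0.2980, 0.2373, 0.1771], E[r] = 4.1267, γ^t·E[r] = 3.342656, running G = 11.390573
t=3: π = [0.2943, 0.2996, 0.2352, 0.1708], E[r] = 4.1117, γ^t·E[r] = 2.997457, running G = 14.388030
t=4: π = [0.2927, 0.2999, 0.2358, 0.1716], E[r] = 4.1147, γ^t·E[r] = 2.699628, running G = 17.087658

G = 17.0877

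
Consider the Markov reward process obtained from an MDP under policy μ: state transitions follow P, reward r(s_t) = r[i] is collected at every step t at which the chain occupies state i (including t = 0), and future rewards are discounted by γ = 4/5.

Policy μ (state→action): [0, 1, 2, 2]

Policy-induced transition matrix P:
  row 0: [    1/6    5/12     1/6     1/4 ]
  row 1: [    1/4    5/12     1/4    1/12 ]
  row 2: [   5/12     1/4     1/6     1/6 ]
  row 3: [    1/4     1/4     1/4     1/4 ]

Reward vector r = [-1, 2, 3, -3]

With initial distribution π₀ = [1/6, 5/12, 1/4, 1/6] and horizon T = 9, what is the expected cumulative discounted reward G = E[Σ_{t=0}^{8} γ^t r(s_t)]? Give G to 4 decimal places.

t=0: π = [0.1667, 0.4167, 0.2500, 0.1667], E[r] = 0.9167, γ^t·E[r] = 0.916667, running G = 0.916667
t=1: π = [0.2778, 0.3472, 0.2153, 0.1597], E[r] = 0.5833, γ^t·E[r] = 0.466667, running G = 1.383333
t=2: π = [0.2627, 0.3542, 0.2089, 0.1742], E[r] = 0.5498, γ^t·E[r] = 0.351852, running G = 1.735185
t=3: π = [0.2629, 0.3528, 0.2107, 0.1736], E[r] = 0.5541, γ^t·E[r] = 0.283704, running G = 2.018889
t=4: π = [0.2632, 0.3526, 0.2105, 0.1736], E[r] = 0.5527, γ^t·E[r] = 0.226393, running G = 2.245282
t=5: π = [0.2632, 0.3526, 0.2105, 0.1737], E[r] = 0.5526, γ^t·E[r] = 0.181086, running G = 2.426369
t=6: π = [0.2632, 0.3526, 0.2105, 0.1737], E[r] = 0.5526, γ^t·E[r] = 0.144871, running G = 2.571239
t=7: π = [0.2632, 0.3526, 0.2105, 0.1737], E[r] = 0.5526, γ^t·E[r] = 0.115895, running G = 2.687135
t=8: π = [0.2632, 0.3526, 0.2105, 0.1737], E[r] = 0.5526, γ^t·E[r] = 0.092716, running G = 2.779851

G = 2.7799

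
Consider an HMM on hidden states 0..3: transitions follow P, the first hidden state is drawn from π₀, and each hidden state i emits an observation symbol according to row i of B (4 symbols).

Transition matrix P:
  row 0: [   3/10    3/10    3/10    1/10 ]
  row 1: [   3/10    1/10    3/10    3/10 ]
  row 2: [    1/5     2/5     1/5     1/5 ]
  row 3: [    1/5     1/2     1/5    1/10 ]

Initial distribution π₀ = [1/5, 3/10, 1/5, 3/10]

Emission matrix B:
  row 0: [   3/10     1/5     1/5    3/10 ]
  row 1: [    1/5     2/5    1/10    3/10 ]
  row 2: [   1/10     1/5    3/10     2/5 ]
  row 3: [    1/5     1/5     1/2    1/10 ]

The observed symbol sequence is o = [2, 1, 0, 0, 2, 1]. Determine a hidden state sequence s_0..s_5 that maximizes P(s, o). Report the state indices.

path = [3, 1, 3, 1, 3, 1]

t=0: δ = [4.000e-02, 3.000e-02, 6.000e-02, 1.500e-01]  (obs o_0=2)
t=1: δ = [6.000e-03, 3.000e-02, 6.000e-03, 3.000e-03]  ψ = [3, 3, 3, 3]  (obs o_1=1)
t=2: δ = [2.700e-03, 6.000e-04, 9.000e-04, 1.800e-03]  ψ = [1, 1, 1, 1]  (obs o_2=0)
t=3: δ = [2.430e-04, 1.800e-04, 8.100e-05, 5.400e-05]  ψ = [0, 3, 0, 0]  (obs o_3=0)
t=4: δ = [1.458e-05, 7.290e-06, 2.187e-05, 2.700e-05]  ψ = [0, 0, 0, 1]  (obs o_4=2)
t=5: δ = [1.080e-06, 5.400e-06, 1.080e-06, 8.748e-07]  ψ = [3, 3, 3, 2]  (obs o_5=1)
backtrack: best end state = 1; path = [3, 1, 3, 1, 3, 1]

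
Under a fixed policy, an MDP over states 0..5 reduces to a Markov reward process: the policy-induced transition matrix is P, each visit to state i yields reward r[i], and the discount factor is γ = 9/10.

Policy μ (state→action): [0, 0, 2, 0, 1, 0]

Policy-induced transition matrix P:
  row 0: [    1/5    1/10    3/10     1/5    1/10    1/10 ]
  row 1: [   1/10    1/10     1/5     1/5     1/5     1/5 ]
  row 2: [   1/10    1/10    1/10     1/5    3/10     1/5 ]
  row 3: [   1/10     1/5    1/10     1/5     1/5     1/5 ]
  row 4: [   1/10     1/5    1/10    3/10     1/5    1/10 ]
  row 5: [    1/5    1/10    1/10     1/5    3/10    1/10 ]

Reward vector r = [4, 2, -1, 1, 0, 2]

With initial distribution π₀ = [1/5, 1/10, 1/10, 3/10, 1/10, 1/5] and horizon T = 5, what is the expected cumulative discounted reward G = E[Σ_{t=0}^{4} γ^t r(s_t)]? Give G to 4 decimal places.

G = 5.2717

t=0: π = [0.2000, 0.1000, 0.1000, 0.3000, 0.1000, 0.2000], E[r] = 1.6000, γ^t·E[r] = 1.600000, running G = 1.600000
t=1: π = [0.1400, 0.1400, 0.1500, 0.2100, 0.2100, 0.1500], E[r] = 1.2000, γ^t·E[r] = 1.080000, running G = 2.680000
t=2: π = [0.1290, 0.1420, 0.1420, 0.2210, 0.2160, 0.1500], E[r] = 1.1790, γ^t·E[r] = 0.954990, running G = 3.634990
t=3: π = [0.1279, 0.1437, 0.1400, 0.2216, 0.2163, 0.1505], E[r] = 1.1816, γ^t·E[r] = 0.861386, running G = 4.496376
t=4: π = [0.1278, 0.1438, 0.1400, 0.2216, 0.2163, 0.1505], E[r] = 1.1817, γ^t·E[r] = 0.775300, running G = 5.271677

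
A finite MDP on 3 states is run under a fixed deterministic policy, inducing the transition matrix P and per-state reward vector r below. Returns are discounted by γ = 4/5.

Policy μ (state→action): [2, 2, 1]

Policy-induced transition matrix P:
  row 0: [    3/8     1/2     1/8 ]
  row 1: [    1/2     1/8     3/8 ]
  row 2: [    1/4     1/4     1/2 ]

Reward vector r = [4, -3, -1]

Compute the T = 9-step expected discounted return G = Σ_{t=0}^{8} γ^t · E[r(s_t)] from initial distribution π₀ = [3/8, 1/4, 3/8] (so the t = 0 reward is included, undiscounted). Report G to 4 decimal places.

G = 1.1583

t=0: π = [0.3750, 0.2500, 0.3750], E[r] = 0.3750, γ^t·E[r] = 0.375000, running G = 0.375000
t=1: π = [0.3594, 0.3125, 0.3281], E[r] = 0.1719, γ^t·E[r] = 0.137500, running G = 0.512500
t=2: π = [0.3730, 0.3008, 0.3262], E[r] = 0.2637, γ^t·E[r] = 0.168750, running G = 0.681250
t=3: π = [0.3718, 0.3057, 0.3225], E[r] = 0.2478, γ^t·E[r] = 0.126875, running G = 0.808125
t=4: π = [0.3729, 0.3047, 0.3224], E[r] = 0.2550, γ^t·E[r] = 0.104438, running G = 0.912563
t=5: π = [0.3728, 0.3051, 0.3221], E[r] = 0.2537, γ^t·E[r] = 0.083144, running G = 0.995706
t=6: π = [0.3729, 0.3051, 0.3221], E[r] = 0.2543, γ^t·E[r] = 0.066662, running G = 1.062368
t=7: π = [0.3729, 0.3051, 0.3220], E[r] = 0.2542, γ^t·E[r] = 0.053309, running G = 1.115677
t=8: π = [0.3729, 0.3051, 0.3220], E[r] = 0.2542, γ^t·E[r] = 0.042655, running G = 1.158332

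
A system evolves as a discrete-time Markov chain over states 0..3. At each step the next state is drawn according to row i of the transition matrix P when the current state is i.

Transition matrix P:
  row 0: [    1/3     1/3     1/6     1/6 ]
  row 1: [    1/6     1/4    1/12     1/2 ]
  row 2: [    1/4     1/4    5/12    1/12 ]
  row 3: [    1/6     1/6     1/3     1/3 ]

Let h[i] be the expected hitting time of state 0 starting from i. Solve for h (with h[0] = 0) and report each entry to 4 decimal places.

h = [0.0000, 5.3287, 4.7413, 5.2028]

First-step conditioning: h[0] = 0; for i ≠ 0, h[i] = 1 + Σ_k P[i][k]·h[k].
  h[1] = 1 + 1/4·h[1] + 1/12·h[2] + 1/2·h[3]
  h[2] = 1 + 1/4·h[1] + 5/12·h[2] + 1/12·h[3]
  h[3] = 1 + 1/6·h[1] + 1/3·h[2] + 1/3·h[3]
Solving the 3×3 linear system over states ≠ 0 gives exactly h = [0, 762/143, 678/143, 744/143] (h[0] = 0 is the target).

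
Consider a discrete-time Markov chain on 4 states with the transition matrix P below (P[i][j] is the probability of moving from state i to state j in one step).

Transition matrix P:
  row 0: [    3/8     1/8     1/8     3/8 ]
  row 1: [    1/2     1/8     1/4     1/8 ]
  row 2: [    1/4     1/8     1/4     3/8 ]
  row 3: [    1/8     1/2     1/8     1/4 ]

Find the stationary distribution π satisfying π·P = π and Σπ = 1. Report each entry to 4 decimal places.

π = [0.3114, 0.2308, 0.1758, 0.2821]

Balance equations π_j = Σ_i π_i·P[i][j]:
  π_0 = 3/8·π_0 + 1/2·π_1 + 1/4·π_2 + 1/8·π_3
  π_1 = 1/8·π_0 + 1/8·π_1 + 1/8·π_2 + 1/2·π_3
  π_2 = 1/8·π_0 + 1/4·π_1 + 1/4·π_2 + 1/8·π_3
  normalize: π_0 + π_1 + π_2 + π_3 = 1
Solving the linear system gives exactly π = [85/273, 3/13, 16/91, 11/39].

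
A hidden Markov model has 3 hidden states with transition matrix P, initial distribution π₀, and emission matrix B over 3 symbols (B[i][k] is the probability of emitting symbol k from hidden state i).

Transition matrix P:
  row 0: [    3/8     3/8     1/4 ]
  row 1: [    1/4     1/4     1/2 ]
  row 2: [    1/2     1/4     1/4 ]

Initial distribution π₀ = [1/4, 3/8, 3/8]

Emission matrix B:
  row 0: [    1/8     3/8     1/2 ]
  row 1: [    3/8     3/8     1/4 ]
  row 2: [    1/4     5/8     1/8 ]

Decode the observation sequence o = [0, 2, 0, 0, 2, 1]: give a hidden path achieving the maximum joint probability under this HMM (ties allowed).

path = [2, 0, 1, 2, 0, 2]

t=0: δ = [3.125e-02, 1.406e-01, 9.375e-02]  (obs o_0=0)
t=1: δ = [2.344e-02, 8.789e-03, 8.789e-03]  ψ = [2, 1, 1]  (obs o_1=2)
t=2: δ = [1.099e-03, 3.296e-03, 1.465e-03]  ψ = [0, 0, 0]  (obs o_2=0)
t=3: δ = [1.030e-04, 3.090e-04, 4.120e-04]  ψ = [1, 1, 1]  (obs o_3=0)
t=4: δ = [1.030e-04, 2.575e-05, 1.931e-05]  ψ = [2, 2, 1]  (obs o_4=2)
t=5: δ = [1.448e-05, 1.448e-05, 1.609e-05]  ψ = [0, 0, 0]  (obs o_5=1)
backtrack: best end state = 2; path = [2, 0, 1, 2, 0, 2]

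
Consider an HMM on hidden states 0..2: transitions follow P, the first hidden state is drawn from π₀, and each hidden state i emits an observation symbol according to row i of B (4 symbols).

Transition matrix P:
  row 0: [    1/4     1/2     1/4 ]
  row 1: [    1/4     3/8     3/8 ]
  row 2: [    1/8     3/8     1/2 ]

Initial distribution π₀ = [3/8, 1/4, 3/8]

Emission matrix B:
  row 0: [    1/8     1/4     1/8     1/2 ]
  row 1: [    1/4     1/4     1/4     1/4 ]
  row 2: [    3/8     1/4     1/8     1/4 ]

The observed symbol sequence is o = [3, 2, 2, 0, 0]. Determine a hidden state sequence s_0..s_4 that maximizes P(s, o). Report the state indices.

path = [0, 1, 1, 2, 2]

t=0: δ = [1.875e-01, 6.250e-02, 9.375e-02]  (obs o_0=3)
t=1: δ = [5.859e-03, 2.344e-02, 5.859e-03]  ψ = [0, 0, 0]  (obs o_1=2)
t=2: δ = [7.324e-04, 2.197e-03, 1.099e-03]  ψ = [1, 1, 1]  (obs o_2=2)
t=3: δ = [6.866e-05, 2.060e-04, 3.090e-04]  ψ = [1, 1, 1]  (obs o_3=0)
t=4: δ = [6.437e-06, 2.897e-05, 5.794e-05]  ψ = [1, 2, 2]  (obs o_4=0)
backtrack: best end state = 2; path = [0, 1, 1, 2, 2]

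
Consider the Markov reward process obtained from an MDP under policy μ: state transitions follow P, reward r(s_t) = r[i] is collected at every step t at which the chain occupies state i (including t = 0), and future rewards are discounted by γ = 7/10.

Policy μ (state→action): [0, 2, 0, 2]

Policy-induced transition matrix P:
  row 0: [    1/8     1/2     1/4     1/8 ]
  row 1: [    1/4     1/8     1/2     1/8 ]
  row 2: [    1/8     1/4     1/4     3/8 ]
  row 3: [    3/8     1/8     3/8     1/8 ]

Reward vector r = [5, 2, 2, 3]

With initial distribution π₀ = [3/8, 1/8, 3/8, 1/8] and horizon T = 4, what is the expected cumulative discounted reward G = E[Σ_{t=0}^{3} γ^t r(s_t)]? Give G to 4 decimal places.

t=0: π = [0.3750, 0.1250, 0.3750, 0.1250], E[r] = 3.2500, γ^t·E[r] = 3.250000, running G = 3.250000
t=1: π = [0.1719, 0.3125, 0.2969, 0.2188], E[r] = 2.7344, γ^t·E[r] = 1.914063, running G = 5.164063
t=2: π = [0.2188, 0.2266, 0.3555, 0.1992], E[r] = 2.8555, γ^t·E[r] = 1.399180, running G = 6.563242
t=3: π = [0.2031, 0.2515, 0.3315, 0.2139], E[r] = 2.8232, γ^t·E[r] = 0.968372, running G = 7.531614

G = 7.5316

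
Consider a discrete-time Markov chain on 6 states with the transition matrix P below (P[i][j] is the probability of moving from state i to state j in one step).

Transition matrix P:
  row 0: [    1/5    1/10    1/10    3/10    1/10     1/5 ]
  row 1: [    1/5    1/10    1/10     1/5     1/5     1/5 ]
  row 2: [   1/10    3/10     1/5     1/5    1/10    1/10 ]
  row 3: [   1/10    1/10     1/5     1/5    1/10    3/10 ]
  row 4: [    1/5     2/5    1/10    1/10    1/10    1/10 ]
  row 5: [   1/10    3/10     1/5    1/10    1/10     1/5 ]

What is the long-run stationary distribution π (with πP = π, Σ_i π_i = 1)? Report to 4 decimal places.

Balance equations π_j = Σ_i π_i·P[i][j]:
  π_0 = 1/5·π_0 + 1/5·π_1 + 1/10·π_2 + 1/10·π_3 + 1/5·π_4 + 1/10·π_5
  π_1 = 1/10·π_0 + 1/10·π_1 + 3/10·π_2 + 1/10·π_3 + 2/5·π_4 + 3/10·π_5
  π_2 = 1/10·π_0 + 1/10·π_1 + 1/5·π_2 + 1/5·π_3 + 1/10·π_4 + 1/5·π_5
  π_3 = 3/10·π_0 + 1/5·π_1 + 1/5·π_2 + 1/5·π_3 + 1/10·π_4 + 1/10·π_5
  π_4 = 1/10·π_0 + 1/5·π_1 + 1/10·π_2 + 1/10·π_3 + 1/10·π_4 + 1/10·π_5
  normalize: π_0 + π_1 + π_2 + π_3 + π_4 + π_5 = 1
Solving the linear system gives exactly π = [7392/50195, 2057/10039, 15333/100390, 18429/100390, 6048/50195, 9589/50195].

π = [0.1473, 0.2049, 0.1527, 0.1836, 0.1205, 0.1910]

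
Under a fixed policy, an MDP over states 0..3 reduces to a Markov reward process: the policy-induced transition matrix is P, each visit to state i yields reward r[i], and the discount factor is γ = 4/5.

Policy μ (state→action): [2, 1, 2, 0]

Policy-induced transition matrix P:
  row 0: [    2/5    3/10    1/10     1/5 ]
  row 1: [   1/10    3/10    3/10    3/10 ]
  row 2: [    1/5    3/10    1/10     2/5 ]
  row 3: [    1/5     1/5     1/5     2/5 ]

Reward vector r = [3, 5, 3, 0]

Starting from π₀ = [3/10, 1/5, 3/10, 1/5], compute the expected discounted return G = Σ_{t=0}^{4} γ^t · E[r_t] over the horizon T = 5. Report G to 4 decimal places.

t=0: π = [0.3000, 0.2000, 0.3000, 0.2000], E[r] = 2.8000, γ^t·E[r] = 2.800000, running G = 2.800000
t=1: π = [0.2400, 0.2800, 0.1600, 0.3200], E[r] = 2.6000, γ^t·E[r] = 2.080000, running G = 4.880000
t=2: π = [0.2200, 0.2680, 0.1880, 0.3240], E[r] = 2.5640, γ^t·E[r] = 1.640960, running G = 6.520960
t=3: π = [0.2172, 0.2676, 0.1860, 0.3292], E[r] = 2.5476, γ^t·E[r] = 1.304371, running G = 7.825331
t=4: π = [0.2167, 0.2671, 0.1864, 0.3298], E[r] = 2.5448, γ^t·E[r] = 1.042334, running G = 8.867665

G = 8.8677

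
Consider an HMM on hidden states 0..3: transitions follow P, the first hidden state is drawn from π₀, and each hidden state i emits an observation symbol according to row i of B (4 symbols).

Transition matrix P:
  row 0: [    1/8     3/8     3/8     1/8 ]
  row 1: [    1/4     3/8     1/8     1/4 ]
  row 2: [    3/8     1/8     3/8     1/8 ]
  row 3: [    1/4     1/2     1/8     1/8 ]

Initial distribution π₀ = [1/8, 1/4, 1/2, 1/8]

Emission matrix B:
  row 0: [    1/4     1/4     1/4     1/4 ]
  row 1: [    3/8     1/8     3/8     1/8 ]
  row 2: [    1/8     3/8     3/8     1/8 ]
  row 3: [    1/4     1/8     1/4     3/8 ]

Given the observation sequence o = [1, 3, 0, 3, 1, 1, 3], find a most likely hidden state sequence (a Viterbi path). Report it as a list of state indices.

t=0: δ = [3.125e-02, 3.125e-02, 1.875e-01, 1.562e-02]  (obs o_0=1)
t=1: δ = [1.758e-02, 2.930e-03, 8.789e-03, 8.789e-03]  ψ = [2, 2, 2, 2]  (obs o_1=3)
t=2: δ = [8.240e-04, 2.472e-03, 8.240e-04, 5.493e-04]  ψ = [2, 0, 0, 0]  (obs o_2=0)
t=3: δ = [1.545e-04, 1.159e-04, 3.862e-05, 2.317e-04]  ψ = [1, 1, 0, 1]  (obs o_3=3)
t=4: δ = [1.448e-05, 1.448e-05, 2.173e-05, 3.621e-06]  ψ = [3, 3, 0, 1]  (obs o_4=1)
t=5: δ = [2.037e-06, 6.789e-07, 3.055e-06, 4.526e-07]  ψ = [2, 0, 2, 1]  (obs o_5=1)
t=6: δ = [2.864e-07, 9.548e-08, 1.432e-07, 1.432e-07]  ψ = [2, 0, 2, 2]  (obs o_6=3)
backtrack: best end state = 0; path = [2, 0, 1, 0, 2, 2, 0]

path = [2, 0, 1, 0, 2, 2, 0]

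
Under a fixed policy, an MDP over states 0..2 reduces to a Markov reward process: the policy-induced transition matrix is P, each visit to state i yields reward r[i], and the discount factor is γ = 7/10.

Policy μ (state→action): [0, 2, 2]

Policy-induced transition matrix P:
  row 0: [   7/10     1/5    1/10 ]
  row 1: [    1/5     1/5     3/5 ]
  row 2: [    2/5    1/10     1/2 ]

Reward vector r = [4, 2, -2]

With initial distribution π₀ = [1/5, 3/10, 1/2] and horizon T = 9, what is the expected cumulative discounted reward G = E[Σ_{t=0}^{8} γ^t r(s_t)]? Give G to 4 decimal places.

G = 3.6716

t=0: π = [0.2000, 0.3000, 0.5000], E[r] = 0.4000, γ^t·E[r] = 0.400000, running G = 0.400000
t=1: π = [0.4000, 0.1500, 0.4500], E[r] = 1.0000, γ^t·E[r] = 0.700000, running G = 1.100000
t=2: π = [0.4900, 0.1550, 0.3550], E[r] = 1.5600, γ^t·E[r] = 0.764400, running G = 1.864400
t=3: π = [0.5160, 0.1645, 0.3195], E[r] = 1.7540, γ^t·E[r] = 0.601622, running G = 2.466022
t=4: π = [0.5219, 0.1681, 0.3101], E[r] = 1.8036, γ^t·E[r] = 0.433044, running G = 2.899066
t=5: π = [0.5230, 0.1690, 0.3080], E[r] = 1.8137, γ^t·E[r] = 0.304835, running G = 3.203902
t=6: π = [0.5231, 0.1692, 0.3077], E[r] = 1.8153, γ^t·E[r] = 0.213570, running G = 3.417472
t=7: π = [0.5231, 0.1692, 0.3077], E[r] = 1.8154, γ^t·E[r] = 0.149509, running G = 3.566981
t=8: π = [0.5231, 0.1692, 0.3077], E[r] = 1.8154, γ^t·E[r] = 0.104655, running G = 3.671636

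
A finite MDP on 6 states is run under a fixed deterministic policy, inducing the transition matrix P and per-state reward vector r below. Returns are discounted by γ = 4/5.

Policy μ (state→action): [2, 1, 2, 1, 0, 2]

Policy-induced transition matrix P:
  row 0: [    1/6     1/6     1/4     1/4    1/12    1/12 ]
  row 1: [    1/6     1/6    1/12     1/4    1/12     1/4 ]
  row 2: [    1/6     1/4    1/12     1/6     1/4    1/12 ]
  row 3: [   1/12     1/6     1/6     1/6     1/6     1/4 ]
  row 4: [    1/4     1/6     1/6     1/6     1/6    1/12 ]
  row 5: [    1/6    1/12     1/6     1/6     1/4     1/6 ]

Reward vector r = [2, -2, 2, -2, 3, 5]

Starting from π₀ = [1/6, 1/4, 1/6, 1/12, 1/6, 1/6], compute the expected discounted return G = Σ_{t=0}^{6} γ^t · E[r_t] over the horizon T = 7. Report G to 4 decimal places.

t=0: π = [0.1667, 0.2500, 0.1667, 0.0833, 0.1667, 0.1667], E[r] = 1.3333, γ^t·E[r] = 1.333333, running G = 1.333333
t=1: π = [0.1736, 0.1667, 0.1458, 0.2014, 0.1597, 0.1528], E[r] = 1.1458, γ^t·E[r] = 0.916667, running G = 2.250000
t=2: π = [0.1632, 0.1661, 0.1551, 0.1950, 0.1632, 0.1574], E[r] = 1.1910, γ^t·E[r] = 0.762222, running G = 3.012222
t=3: π = [0.1640, 0.1665, 0.1535, 0.1941, 0.1653, 0.1566], E[r] = 1.1929, γ^t·E[r] = 0.610741, running G = 3.622963
t=4: π = [0.1643, 0.1664, 0.1537, 0.1942, 0.1650, 0.1565], E[r] = 1.1920, γ^t·E[r] = 0.488230, running G = 4.111193
t=5: π = [0.1642, 0.1664, 0.1537, 0.1942, 0.1650, 0.1565], E[r] = 1.1918, γ^t·E[r] = 0.390518, running G = 4.501711
t=6: π = [0.1642, 0.1664, 0.1537, 0.1942, 0.1650, 0.1565], E[r] = 1.1918, γ^t·E[r] = 0.312418, running G = 4.814129

G = 4.8141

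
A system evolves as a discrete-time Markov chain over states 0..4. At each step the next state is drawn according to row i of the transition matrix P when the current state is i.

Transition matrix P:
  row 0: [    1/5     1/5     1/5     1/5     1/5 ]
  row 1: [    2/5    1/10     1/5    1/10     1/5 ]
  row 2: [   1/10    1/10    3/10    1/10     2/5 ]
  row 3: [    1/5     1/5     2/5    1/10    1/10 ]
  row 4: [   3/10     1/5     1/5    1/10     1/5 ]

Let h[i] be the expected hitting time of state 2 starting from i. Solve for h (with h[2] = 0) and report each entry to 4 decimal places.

h = [4.3537, 4.4263, 0.0000, 3.5548, 4.4336]

First-step conditioning: h[2] = 0; for i ≠ 2, h[i] = 1 + Σ_k P[i][k]·h[k].
  h[0] = 1 + 1/5·h[0] + 1/5·h[1] + 1/5·h[3] + 1/5·h[4]
  h[1] = 1 + 2/5·h[0] + 1/10·h[1] + 1/10·h[3] + 1/5·h[4]
  h[3] = 1 + 1/5·h[0] + 1/5·h[1] + 1/10·h[3] + 1/10·h[4]
  h[4] = 1 + 3/10·h[0] + 1/5·h[1] + 1/10·h[3] + 1/5·h[4]
Solving the 4×4 linear system over states ≠ 2 gives exactly h = [5995/1377, 6095/1377, 0, 4895/1377, 2035/459] (h[2] = 0 is the target).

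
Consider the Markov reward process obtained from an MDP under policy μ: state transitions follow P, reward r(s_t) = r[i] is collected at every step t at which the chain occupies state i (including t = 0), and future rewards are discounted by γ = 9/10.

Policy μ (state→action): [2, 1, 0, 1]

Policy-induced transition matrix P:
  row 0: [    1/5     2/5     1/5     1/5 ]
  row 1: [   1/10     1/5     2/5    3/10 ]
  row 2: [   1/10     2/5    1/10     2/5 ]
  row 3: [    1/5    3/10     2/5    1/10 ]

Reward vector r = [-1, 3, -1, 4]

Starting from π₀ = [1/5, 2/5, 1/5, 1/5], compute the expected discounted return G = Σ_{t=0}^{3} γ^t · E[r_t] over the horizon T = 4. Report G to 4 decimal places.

t=0: π = [0.2000, 0.4000, 0.2000, 0.2000], E[r] = 1.6000, γ^t·E[r] = 1.600000, running G = 1.600000
t=1: π = [0.1400, 0.3000, 0.3000, 0.2600], E[r] = 1.5000, γ^t·E[r] = 1.350000, running G = 2.950000
t=2: π = [0.1400, 0.3140, 0.2820, 0.2640], E[r] = 1.5760, γ^t·E[r] = 1.276560, running G = 4.226560
t=3: π = [0.1404, 0.3108, 0.2874, 0.2614], E[r] = 1.5502, γ^t·E[r] = 1.130096, running G = 5.356656

G = 5.3567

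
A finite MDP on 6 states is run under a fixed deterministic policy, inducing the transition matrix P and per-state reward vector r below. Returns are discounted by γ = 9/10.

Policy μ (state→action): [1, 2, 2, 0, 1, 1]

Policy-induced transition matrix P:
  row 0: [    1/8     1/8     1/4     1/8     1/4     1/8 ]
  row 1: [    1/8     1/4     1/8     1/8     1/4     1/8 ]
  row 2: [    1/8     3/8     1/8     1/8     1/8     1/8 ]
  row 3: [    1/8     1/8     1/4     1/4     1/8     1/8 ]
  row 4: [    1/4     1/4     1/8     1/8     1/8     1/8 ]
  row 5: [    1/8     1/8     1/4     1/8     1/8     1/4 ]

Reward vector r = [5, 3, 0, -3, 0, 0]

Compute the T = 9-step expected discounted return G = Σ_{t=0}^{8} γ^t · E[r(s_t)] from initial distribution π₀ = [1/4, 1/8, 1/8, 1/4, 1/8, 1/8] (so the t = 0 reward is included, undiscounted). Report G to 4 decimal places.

t=0: π = [0.2500, 0.1250, 0.1250, 0.2500, 0.1250, 0.1250], E[r] = 0.8750, γ^t·E[r] = 0.875000, running G = 0.875000
t=1: π = [0.1406, 0.1875, 0.2031, 0.1563, 0.1719, 0.1406], E[r] = 0.7969, γ^t·E[r] = 0.717188, running G = 1.592188
t=2: π = [0.1465, 0.2207, 0.1797, 0.1445, 0.1660, 0.1426], E[r] = 0.9609, γ^t·E[r] = 0.778359, running G = 2.370547
t=3: π = [0.1458, 0.2183, 0.1792, 0.1431, 0.1709, 0.1428], E[r] = 0.9543, γ^t·E[r] = 0.695718, running G = 3.066265
t=4: π = [0.1464, 0.2184, 0.1790, 0.1429, 0.1705, 0.1429], E[r] = 0.9585, γ^t·E[r] = 0.628869, running G = 3.695134
t=5: π = [0.1463, 0.2184, 0.1790, 0.1429, 0.1706, 0.1429], E[r] = 0.9581, γ^t·E[r] = 0.565721, running G = 4.260855
t=6: π = [0.1463, 0.2184, 0.1790, 0.1429, 0.1706, 0.1429], E[r] = 0.9582, γ^t·E[r] = 0.509212, running G = 4.770067
t=7: π = [0.1463, 0.2184, 0.1790, 0.1429, 0.1706, 0.1429], E[r] = 0.9582, γ^t·E[r] = 0.458282, running G = 5.228349
t=8: π = [0.1463, 0.2184, 0.1790, 0.1429, 0.1706, 0.1429], E[r] = 0.9582, γ^t·E[r] = 0.412456, running G = 5.640805

G = 5.6408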